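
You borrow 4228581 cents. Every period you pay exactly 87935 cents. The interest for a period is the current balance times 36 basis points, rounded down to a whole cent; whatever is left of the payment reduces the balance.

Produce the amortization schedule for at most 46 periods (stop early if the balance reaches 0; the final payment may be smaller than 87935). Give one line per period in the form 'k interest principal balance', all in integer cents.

1 15222 72713 4155868
2 14961 72974 4082894
3 14698 73237 4009657
4 14434 73501 3936156
5 14170 73765 3862391
6 13904 74031 3788360
7 13638 74297 3714063
8 13370 74565 3639498
9 13102 74833 3564665
10 12832 75103 3489562
11 12562 75373 3414189
12 12291 75644 3338545
13 12018 75917 3262628
14 11745 76190 3186438
15 11471 76464 3109974
16 11195 76740 3033234
17 10919 77016 2956218
18 10642 77293 2878925
19 10364 77571 2801354
20 10084 77851 2723503
21 9804 78131 2645372
22 9523 78412 2566960
23 9241 78694 2488266
24 8957 78978 2409288
25 8673 79262 2330026
26 8388 79547 2250479
27 8101 79834 2170645
28 7814 80121 2090524
29 7525 80410 2010114
30 7236 80699 1929415
31 6945 80990 1848425
32 6654 81281 1767144
33 6361 81574 1685570
34 6068 81867 1603703
35 5773 82162 1521541
36 5477 82458 1439083
37 5180 82755 1356328
38 4882 83053 1273275
39 4583 83352 1189923
40 4283 83652 1106271
41 3982 83953 1022318
42 3680 84255 938063
43 3377 84558 853505
44 3072 84863 768642
45 2767 85168 683474
46 2460 85475 597999

1. interest=⌊4228581·36/10000⌋=15222; principal=87935-15222=72713; balance=4228581-72713=4155868
2. interest=⌊4155868·36/10000⌋=14961; principal=87935-14961=72974; balance=4155868-72974=4082894
3. interest=⌊4082894·36/10000⌋=14698; principal=87935-14698=73237; balance=4082894-73237=4009657
4. interest=⌊4009657·36/10000⌋=14434; principal=87935-14434=73501; balance=4009657-73501=3936156
5. interest=⌊3936156·36/10000⌋=14170; principal=87935-14170=73765; balance=3936156-73765=3862391
6. interest=⌊3862391·36/10000⌋=13904; principal=87935-13904=74031; balance=3862391-74031=3788360
7. interest=⌊3788360·36/10000⌋=13638; principal=87935-13638=74297; balance=3788360-74297=3714063
8. interest=⌊3714063·36/10000⌋=13370; principal=87935-13370=74565; balance=3714063-74565=3639498
9. interest=⌊3639498·36/10000⌋=13102; principal=87935-13102=74833; balance=3639498-74833=3564665
10. interest=⌊3564665·36/10000⌋=12832; principal=87935-12832=75103; balance=3564665-75103=3489562
11. interest=⌊3489562·36/10000⌋=12562; principal=87935-12562=75373; balance=3489562-75373=3414189
12. interest=⌊3414189·36/10000⌋=12291; principal=87935-12291=75644; balance=3414189-75644=3338545
13. interest=⌊3338545·36/10000⌋=12018; principal=87935-12018=75917; balance=3338545-75917=3262628
14. interest=⌊3262628·36/10000⌋=11745; principal=87935-11745=76190; balance=3262628-76190=3186438
15. interest=⌊3186438·36/10000⌋=11471; principal=87935-11471=76464; balance=3186438-76464=3109974
16. interest=⌊3109974·36/10000⌋=11195; principal=87935-11195=76740; balance=3109974-76740=3033234
17. interest=⌊3033234·36/10000⌋=10919; principal=87935-10919=77016; balance=3033234-77016=2956218
18. interest=⌊2956218·36/10000⌋=10642; principal=87935-10642=77293; balance=2956218-77293=2878925
19. interest=⌊2878925·36/10000⌋=10364; principal=87935-10364=77571; balance=2878925-77571=2801354
20. interest=⌊2801354·36/10000⌋=10084; principal=87935-10084=77851; balance=2801354-77851=2723503
21. interest=⌊2723503·36/10000⌋=9804; principal=87935-9804=78131; balance=2723503-78131=2645372
22. interest=⌊2645372·36/10000⌋=9523; principal=87935-9523=78412; balance=2645372-78412=2566960
23. interest=⌊2566960·36/10000⌋=9241; principal=87935-9241=78694; balance=2566960-78694=2488266
24. interest=⌊2488266·36/10000⌋=8957; principal=87935-8957=78978; balance=2488266-78978=2409288
25. interest=⌊2409288·36/10000⌋=8673; principal=87935-8673=79262; balance=2409288-79262=2330026
26. interest=⌊2330026·36/10000⌋=8388; principal=87935-8388=79547; balance=2330026-79547=2250479
27. interest=⌊2250479·36/10000⌋=8101; principal=87935-8101=79834; balance=2250479-79834=2170645
28. interest=⌊2170645·36/10000⌋=7814; principal=87935-7814=80121; balance=2170645-80121=2090524
29. interest=⌊2090524·36/10000⌋=7525; principal=87935-7525=80410; balance=2090524-80410=2010114
30. interest=⌊2010114·36/10000⌋=7236; principal=87935-7236=80699; balance=2010114-80699=1929415
31. interest=⌊1929415·36/10000⌋=6945; principal=87935-6945=80990; balance=1929415-80990=1848425
32. interest=⌊1848425·36/10000⌋=6654; principal=87935-6654=81281; balance=1848425-81281=1767144
33. interest=⌊1767144·36/10000⌋=6361; principal=87935-6361=81574; balance=1767144-81574=1685570
34. interest=⌊1685570·36/10000⌋=6068; principal=87935-6068=81867; balance=1685570-81867=1603703
35. interest=⌊1603703·36/10000⌋=5773; principal=87935-5773=82162; balance=1603703-82162=1521541
36. interest=⌊1521541·36/10000⌋=5477; principal=87935-5477=82458; balance=1521541-82458=1439083
37. interest=⌊1439083·36/10000⌋=5180; principal=87935-5180=82755; balance=1439083-82755=1356328
38. interest=⌊1356328·36/10000⌋=4882; principal=87935-4882=83053; balance=1356328-83053=1273275
39. interest=⌊1273275·36/10000⌋=4583; principal=87935-4583=83352; balance=1273275-83352=1189923
40. interest=⌊1189923·36/10000⌋=4283; principal=87935-4283=83652; balance=1189923-83652=1106271
41. interest=⌊1106271·36/10000⌋=3982; principal=87935-3982=83953; balance=1106271-83953=1022318
42. interest=⌊1022318·36/10000⌋=3680; principal=87935-3680=84255; balance=1022318-84255=938063
43. interest=⌊938063·36/10000⌋=3377; principal=87935-3377=84558; balance=938063-84558=853505
44. interest=⌊853505·36/10000⌋=3072; principal=87935-3072=84863; balance=853505-84863=768642
45. interest=⌊768642·36/10000⌋=2767; principal=87935-2767=85168; balance=768642-85168=683474
46. interest=⌊683474·36/10000⌋=2460; principal=87935-2460=85475; balance=683474-85475=597999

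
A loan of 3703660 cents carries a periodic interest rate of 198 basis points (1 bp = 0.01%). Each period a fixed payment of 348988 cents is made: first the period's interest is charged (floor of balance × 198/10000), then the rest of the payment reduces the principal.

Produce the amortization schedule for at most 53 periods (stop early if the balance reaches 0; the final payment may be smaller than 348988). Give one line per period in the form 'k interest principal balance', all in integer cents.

1 73332 275656 3428004
2 67874 281114 3146890
3 62308 286680 2860210
4 56632 292356 2567854
5 50843 298145 2269709
6 44940 304048 1965661
7 38920 310068 1655593
8 32780 316208 1339385
9 26519 322469 1016916
10 20134 328854 688062
11 13623 335365 352697
12 6983 342005 10692
13 211 10692 0

1. interest=⌊3703660·198/10000⌋=73332; principal=348988-73332=275656; balance=3703660-275656=3428004
2. interest=⌊3428004·198/10000⌋=67874; principal=348988-67874=281114; balance=3428004-281114=3146890
3. interest=⌊3146890·198/10000⌋=62308; principal=348988-62308=286680; balance=3146890-286680=2860210
4. interest=⌊2860210·198/10000⌋=56632; principal=348988-56632=292356; balance=2860210-292356=2567854
5. interest=⌊2567854·198/10000⌋=50843; principal=348988-50843=298145; balance=2567854-298145=2269709
6. interest=⌊2269709·198/10000⌋=44940; principal=348988-44940=304048; balance=2269709-304048=1965661
7. interest=⌊1965661·198/10000⌋=38920; principal=348988-38920=310068; balance=1965661-310068=1655593
8. interest=⌊1655593·198/10000⌋=32780; principal=348988-32780=316208; balance=1655593-316208=1339385
9. interest=⌊1339385·198/10000⌋=26519; principal=348988-26519=322469; balance=1339385-322469=1016916
10. interest=⌊1016916·198/10000⌋=20134; principal=348988-20134=328854; balance=1016916-328854=688062
11. interest=⌊688062·198/10000⌋=13623; principal=348988-13623=335365; balance=688062-335365=352697
12. interest=⌊352697·198/10000⌋=6983; principal=348988-6983=342005; balance=352697-342005=10692
13. interest=⌊10692·198/10000⌋=211; principal=min(348988-211,10692)=10692; balance=10692-10692=0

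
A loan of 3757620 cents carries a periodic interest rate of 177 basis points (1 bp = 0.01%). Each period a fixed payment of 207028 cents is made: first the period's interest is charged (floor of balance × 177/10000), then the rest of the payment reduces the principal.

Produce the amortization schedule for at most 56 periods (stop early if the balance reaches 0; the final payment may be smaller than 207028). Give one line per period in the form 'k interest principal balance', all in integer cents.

1 66509 140519 3617101
2 64022 143006 3474095
3 61491 145537 3328558
4 58915 148113 3180445
5 56293 150735 3029710
6 53625 153403 2876307
7 50910 156118 2720189
8 48147 158881 2561308
9 45335 161693 2399615
10 42473 164555 2235060
11 39560 167468 2067592
12 36596 170432 1897160
13 33579 173449 1723711
14 30509 176519 1547192
15 27385 179643 1367549
16 24205 182823 1184726
17 20969 186059 998667
18 17676 189352 809315
19 14324 192704 616611
20 10914 196114 420497
21 7442 199586 220911
22 3910 203118 17793
23 314 17793 0

1. interest=⌊3757620·177/10000⌋=66509; principal=207028-66509=140519; balance=3757620-140519=3617101
2. interest=⌊3617101·177/10000⌋=64022; principal=207028-64022=143006; balance=3617101-143006=3474095
3. interest=⌊3474095·177/10000⌋=61491; principal=207028-61491=145537; balance=3474095-145537=3328558
4. interest=⌊3328558·177/10000⌋=58915; principal=207028-58915=148113; balance=3328558-148113=3180445
5. interest=⌊3180445·177/10000⌋=56293; principal=207028-56293=150735; balance=3180445-150735=3029710
6. interest=⌊3029710·177/10000⌋=53625; principal=207028-53625=153403; balance=3029710-153403=2876307
7. interest=⌊2876307·177/10000⌋=50910; principal=207028-50910=156118; balance=2876307-156118=2720189
8. interest=⌊2720189·177/10000⌋=48147; principal=207028-48147=158881; balance=2720189-158881=2561308
9. interest=⌊2561308·177/10000⌋=45335; principal=207028-45335=161693; balance=2561308-161693=2399615
10. interest=⌊2399615·177/10000⌋=42473; principal=207028-42473=164555; balance=2399615-164555=2235060
11. interest=⌊2235060·177/10000⌋=39560; principal=207028-39560=167468; balance=2235060-167468=2067592
12. interest=⌊2067592·177/10000⌋=36596; principal=207028-36596=170432; balance=2067592-170432=1897160
13. interest=⌊1897160·177/10000⌋=33579; principal=207028-33579=173449; balance=1897160-173449=1723711
14. interest=⌊1723711·177/10000⌋=30509; principal=207028-30509=176519; balance=1723711-176519=1547192
15. interest=⌊1547192·177/10000⌋=27385; principal=207028-27385=179643; balance=1547192-179643=1367549
16. interest=⌊1367549·177/10000⌋=24205; principal=207028-24205=182823; balance=1367549-182823=1184726
17. interest=⌊1184726·177/10000⌋=20969; principal=207028-20969=186059; balance=1184726-186059=998667
18. interest=⌊998667·177/10000⌋=17676; principal=207028-17676=189352; balance=998667-189352=809315
19. interest=⌊809315·177/10000⌋=14324; principal=207028-14324=192704; balance=809315-192704=616611
20. interest=⌊616611·177/10000⌋=10914; principal=207028-10914=196114; balance=616611-196114=420497
21. interest=⌊420497·177/10000⌋=7442; principal=207028-7442=199586; balance=420497-199586=220911
22. interest=⌊220911·177/10000⌋=3910; principal=207028-3910=203118; balance=220911-203118=17793
23. interest=⌊17793·177/10000⌋=314; principal=min(207028-314,17793)=17793; balance=17793-17793=0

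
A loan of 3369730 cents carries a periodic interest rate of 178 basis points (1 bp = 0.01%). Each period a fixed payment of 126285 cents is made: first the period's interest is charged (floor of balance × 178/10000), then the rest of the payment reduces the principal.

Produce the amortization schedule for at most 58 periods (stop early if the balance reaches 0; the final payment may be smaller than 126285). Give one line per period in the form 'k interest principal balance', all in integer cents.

1 59981 66304 3303426
2 58800 67485 3235941
3 57599 68686 3167255
4 56377 69908 3097347
5 55132 71153 3026194
6 53866 72419 2953775
7 52577 73708 2880067
8 51265 75020 2805047
9 49929 76356 2728691
10 48570 77715 2650976
11 47187 79098 2571878
12 45779 80506 2491372
13 44346 81939 2409433
14 42887 83398 2326035
15 41403 84882 2241153
16 39892 86393 2154760
17 38354 87931 2066829
18 36789 89496 1977333
19 35196 91089 1886244
20 33575 92710 1793534
21 31924 94361 1699173
22 30245 96040 1603133
23 28535 97750 1505383
24 26795 99490 1405893
25 25024 101261 1304632
26 23222 103063 1201569
27 21387 104898 1096671
28 19520 106765 989906
29 17620 108665 881241
30 15686 110599 770642
31 13717 112568 658074
32 11713 114572 543502
33 9674 116611 426891
34 7598 118687 308204
35 5486 120799 187405
36 3335 122950 64455
37 1147 64455 0

1. interest=⌊3369730·178/10000⌋=59981; principal=126285-59981=66304; balance=3369730-66304=3303426
2. interest=⌊3303426·178/10000⌋=58800; principal=126285-58800=67485; balance=3303426-67485=3235941
3. interest=⌊3235941·178/10000⌋=57599; principal=126285-57599=68686; balance=3235941-68686=3167255
4. interest=⌊3167255·178/10000⌋=56377; principal=126285-56377=69908; balance=3167255-69908=3097347
5. interest=⌊3097347·178/10000⌋=55132; principal=126285-55132=71153; balance=3097347-71153=3026194
6. interest=⌊3026194·178/10000⌋=53866; principal=126285-53866=72419; balance=3026194-72419=2953775
7. interest=⌊2953775·178/10000⌋=52577; principal=126285-52577=73708; balance=2953775-73708=2880067
8. interest=⌊2880067·178/10000⌋=51265; principal=126285-51265=75020; balance=2880067-75020=2805047
9. interest=⌊2805047·178/10000⌋=49929; principal=126285-49929=76356; balance=2805047-76356=2728691
10. interest=⌊2728691·178/10000⌋=48570; principal=126285-48570=77715; balance=2728691-77715=2650976
11. interest=⌊2650976·178/10000⌋=47187; principal=126285-47187=79098; balance=2650976-79098=2571878
12. interest=⌊2571878·178/10000⌋=45779; principal=126285-45779=80506; balance=2571878-80506=2491372
13. interest=⌊2491372·178/10000⌋=44346; principal=126285-44346=81939; balance=2491372-81939=2409433
14. interest=⌊2409433·178/10000⌋=42887; principal=126285-42887=83398; balance=2409433-83398=2326035
15. interest=⌊2326035·178/10000⌋=41403; principal=126285-41403=84882; balance=2326035-84882=2241153
16. interest=⌊2241153·178/10000⌋=39892; principal=126285-39892=86393; balance=2241153-86393=2154760
17. interest=⌊2154760·178/10000⌋=38354; principal=126285-38354=87931; balance=2154760-87931=2066829
18. interest=⌊2066829·178/10000⌋=36789; principal=126285-36789=89496; balance=2066829-89496=1977333
19. interest=⌊1977333·178/10000⌋=35196; principal=126285-35196=91089; balance=1977333-91089=1886244
20. interest=⌊1886244·178/10000⌋=33575; principal=126285-33575=92710; balance=1886244-92710=1793534
21. interest=⌊1793534·178/10000⌋=31924; principal=126285-31924=94361; balance=1793534-94361=1699173
22. interest=⌊1699173·178/10000⌋=30245; principal=126285-30245=96040; balance=1699173-96040=1603133
23. interest=⌊1603133·178/10000⌋=28535; principal=126285-28535=97750; balance=1603133-97750=1505383
24. interest=⌊1505383·178/10000⌋=26795; principal=126285-26795=99490; balance=1505383-99490=1405893
25. interest=⌊1405893·178/10000⌋=25024; principal=126285-25024=101261; balance=1405893-101261=1304632
26. interest=⌊1304632·178/10000⌋=23222; principal=126285-23222=103063; balance=1304632-103063=1201569
27. interest=⌊1201569·178/10000⌋=21387; principal=126285-21387=104898; balance=1201569-104898=1096671
28. interest=⌊1096671·178/10000⌋=19520; principal=126285-19520=106765; balance=1096671-106765=989906
29. interest=⌊989906·178/10000⌋=17620; principal=126285-17620=108665; balance=989906-108665=881241
30. interest=⌊881241·178/10000⌋=15686; principal=126285-15686=110599; balance=881241-110599=770642
31. interest=⌊770642·178/10000⌋=13717; principal=126285-13717=112568; balance=770642-112568=658074
32. interest=⌊658074·178/10000⌋=11713; principal=126285-11713=114572; balance=658074-114572=543502
33. interest=⌊543502·178/10000⌋=9674; principal=126285-9674=116611; balance=543502-116611=426891
34. interest=⌊426891·178/10000⌋=7598; principal=126285-7598=118687; balance=426891-118687=308204
35. interest=⌊308204·178/10000⌋=5486; principal=126285-5486=120799; balance=308204-120799=187405
36. interest=⌊187405·178/10000⌋=3335; principal=126285-3335=122950; balance=187405-122950=64455
37. interest=⌊64455·178/10000⌋=1147; principal=min(126285-1147,64455)=64455; balance=64455-64455=0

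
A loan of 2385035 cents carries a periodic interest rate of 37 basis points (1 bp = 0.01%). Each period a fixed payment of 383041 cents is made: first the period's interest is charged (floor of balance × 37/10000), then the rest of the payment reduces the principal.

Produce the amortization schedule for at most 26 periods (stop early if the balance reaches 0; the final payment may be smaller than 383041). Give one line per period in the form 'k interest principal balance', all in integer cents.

1. interest=⌊2385035·37/10000⌋=8824; principal=383041-8824=374217; balance=2385035-374217=2010818
2. interest=⌊2010818·37/10000⌋=7440; principal=383041-7440=375601; balance=2010818-375601=1635217
3. interest=⌊1635217·37/10000⌋=6050; principal=383041-6050=376991; balance=1635217-376991=1258226
4. interest=⌊1258226·37/10000⌋=4655; principal=383041-4655=378386; balance=1258226-378386=879840
5. interest=⌊879840·37/10000⌋=3255; principal=383041-3255=379786; balance=879840-379786=500054
6. interest=⌊500054·37/10000⌋=1850; principal=383041-1850=381191; balance=500054-381191=118863
7. interest=⌊118863·37/10000⌋=439; principal=min(383041-439,118863)=118863; balance=118863-118863=0

1 8824 374217 2010818
2 7440 375601 1635217
3 6050 376991 1258226
4 4655 378386 879840
5 3255 379786 500054
6 1850 381191 118863
7 439 118863 0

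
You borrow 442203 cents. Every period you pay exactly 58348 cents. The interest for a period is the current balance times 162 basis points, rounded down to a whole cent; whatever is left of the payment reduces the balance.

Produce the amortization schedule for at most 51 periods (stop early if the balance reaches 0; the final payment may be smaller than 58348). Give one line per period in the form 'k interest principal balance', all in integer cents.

1. interest=⌊442203·162/10000⌋=7163; principal=58348-7163=51185; balance=442203-51185=391018
2. interest=⌊391018·162/10000⌋=6334; principal=58348-6334=52014; balance=391018-52014=339004
3. interest=⌊339004·162/10000⌋=5491; principal=58348-5491=52857; balance=339004-52857=286147
4. interest=⌊286147·162/10000⌋=4635; principal=58348-4635=53713; balance=286147-53713=232434
5. interest=⌊232434·162/10000⌋=3765; principal=58348-3765=54583; balance=232434-54583=177851
6. interest=⌊177851·162/10000⌋=2881; principal=58348-2881=55467; balance=177851-55467=122384
7. interest=⌊122384·162/10000⌋=1982; principal=58348-1982=56366; balance=122384-56366=66018
8. interest=⌊66018·162/10000⌋=1069; principal=58348-1069=57279; balance=66018-57279=8739
9. interest=⌊8739·162/10000⌋=141; principal=min(58348-141,8739)=8739; balance=8739-8739=0

1 7163 51185 391018
2 6334 52014 339004
3 5491 52857 286147
4 4635 53713 232434
5 3765 54583 177851
6 2881 55467 122384
7 1982 56366 66018
8 1069 57279 8739
9 141 8739 0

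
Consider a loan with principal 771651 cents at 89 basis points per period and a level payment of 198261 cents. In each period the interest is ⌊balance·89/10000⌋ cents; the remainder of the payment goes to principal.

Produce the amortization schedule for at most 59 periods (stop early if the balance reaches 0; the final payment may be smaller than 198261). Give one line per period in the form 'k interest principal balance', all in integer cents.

1. interest=⌊771651·89/10000⌋=6867; principal=198261-6867=191394; balance=771651-191394=580257
2. interest=⌊580257·89/10000⌋=5164; principal=198261-5164=193097; balance=580257-193097=387160
3. interest=⌊387160·89/10000⌋=3445; principal=198261-3445=194816; balance=387160-194816=192344
4. interest=⌊192344·89/10000⌋=1711; principal=min(198261-1711,192344)=192344; balance=192344-192344=0

1 6867 191394 580257
2 5164 193097 387160
3 3445 194816 192344
4 1711 192344 0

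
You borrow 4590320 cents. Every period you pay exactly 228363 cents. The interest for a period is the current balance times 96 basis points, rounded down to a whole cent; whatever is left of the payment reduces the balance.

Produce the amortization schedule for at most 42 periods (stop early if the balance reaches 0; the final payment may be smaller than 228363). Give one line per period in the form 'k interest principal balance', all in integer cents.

1. interest=⌊4590320·96/10000⌋=44067; principal=228363-44067=184296; balance=4590320-184296=4406024
2. interest=⌊4406024·96/10000⌋=42297; principal=228363-42297=186066; balance=4406024-186066=4219958
3. interest=⌊4219958·96/10000⌋=40511; principal=228363-40511=187852; balance=4219958-187852=4032106
4. interest=⌊4032106·96/10000⌋=38708; principal=228363-38708=189655; balance=4032106-189655=3842451
5. interest=⌊3842451·96/10000⌋=36887; principal=228363-36887=191476; balance=3842451-191476=3650975
6. interest=⌊3650975·96/10000⌋=35049; principal=228363-35049=193314; balance=3650975-193314=3457661
7. interest=⌊3457661·96/10000⌋=33193; principal=228363-33193=195170; balance=3457661-195170=3262491
8. interest=⌊3262491·96/10000⌋=31319; principal=228363-31319=197044; balance=3262491-197044=3065447
9. interest=⌊3065447·96/10000⌋=29428; principal=228363-29428=198935; balance=3065447-198935=2866512
10. interest=⌊2866512·96/10000⌋=27518; principal=228363-27518=200845; balance=2866512-200845=2665667
11. interest=⌊2665667·96/10000⌋=25590; principal=228363-25590=202773; balance=2665667-202773=2462894
12. interest=⌊2462894·96/10000⌋=23643; principal=228363-23643=204720; balance=2462894-204720=2258174
13. interest=⌊2258174·96/10000⌋=21678; principal=228363-21678=206685; balance=2258174-206685=2051489
14. interest=⌊2051489·96/10000⌋=19694; principal=228363-19694=208669; balance=2051489-208669=1842820
15. interest=⌊1842820·96/10000⌋=17691; principal=228363-17691=210672; balance=1842820-210672=1632148
16. interest=⌊1632148·96/10000⌋=15668; principal=228363-15668=212695; balance=1632148-212695=1419453
17. interest=⌊1419453·96/10000⌋=13626; principal=228363-13626=214737; balance=1419453-214737=1204716
18. interest=⌊1204716·96/10000⌋=11565; principal=228363-11565=216798; balance=1204716-216798=987918
19. interest=⌊987918·96/10000⌋=9484; principal=228363-9484=218879; balance=987918-218879=769039
20. interest=⌊769039·96/10000⌋=7382; principal=228363-7382=220981; balance=769039-220981=548058
21. interest=⌊548058·96/10000⌋=5261; principal=228363-5261=223102; balance=548058-223102=324956
22. interest=⌊324956·96/10000⌋=3119; principal=228363-3119=225244; balance=324956-225244=99712
23. interest=⌊99712·96/10000⌋=957; principal=min(228363-957,99712)=99712; balance=99712-99712=0

1 44067 184296 4406024
2 42297 186066 4219958
3 40511 187852 4032106
4 38708 189655 3842451
5 36887 191476 3650975
6 35049 193314 3457661
7 33193 195170 3262491
8 31319 197044 3065447
9 29428 198935 2866512
10 27518 200845 2665667
11 25590 202773 2462894
12 23643 204720 2258174
13 21678 206685 2051489
14 19694 208669 1842820
15 17691 210672 1632148
16 15668 212695 1419453
17 13626 214737 1204716
18 11565 216798 987918
19 9484 218879 769039
20 7382 220981 548058
21 5261 223102 324956
22 3119 225244 99712
23 957 99712 0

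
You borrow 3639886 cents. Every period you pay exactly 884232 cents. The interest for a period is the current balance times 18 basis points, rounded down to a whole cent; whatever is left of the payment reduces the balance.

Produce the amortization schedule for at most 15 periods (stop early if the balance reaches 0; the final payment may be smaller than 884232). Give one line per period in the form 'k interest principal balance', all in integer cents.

1 6551 877681 2762205
2 4971 879261 1882944
3 3389 880843 1002101
4 1803 882429 119672
5 215 119672 0

1. interest=⌊3639886·18/10000⌋=6551; principal=884232-6551=877681; balance=3639886-877681=2762205
2. interest=⌊2762205·18/10000⌋=4971; principal=884232-4971=879261; balance=2762205-879261=1882944
3. interest=⌊1882944·18/10000⌋=3389; principal=884232-3389=880843; balance=1882944-880843=1002101
4. interest=⌊1002101·18/10000⌋=1803; principal=884232-1803=882429; balance=1002101-882429=119672
5. interest=⌊119672·18/10000⌋=215; principal=min(884232-215,119672)=119672; balance=119672-119672=0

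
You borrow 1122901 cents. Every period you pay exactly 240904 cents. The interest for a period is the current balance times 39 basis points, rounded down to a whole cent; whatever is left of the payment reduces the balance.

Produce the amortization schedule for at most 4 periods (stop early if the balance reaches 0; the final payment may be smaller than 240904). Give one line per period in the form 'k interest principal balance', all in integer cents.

1 4379 236525 886376
2 3456 237448 648928
3 2530 238374 410554
4 1601 239303 171251

1. interest=⌊1122901·39/10000⌋=4379; principal=240904-4379=236525; balance=1122901-236525=886376
2. interest=⌊886376·39/10000⌋=3456; principal=240904-3456=237448; balance=886376-237448=648928
3. interest=⌊648928·39/10000⌋=2530; principal=240904-2530=238374; balance=648928-238374=410554
4. interest=⌊410554·39/10000⌋=1601; principal=240904-1601=239303; balance=410554-239303=171251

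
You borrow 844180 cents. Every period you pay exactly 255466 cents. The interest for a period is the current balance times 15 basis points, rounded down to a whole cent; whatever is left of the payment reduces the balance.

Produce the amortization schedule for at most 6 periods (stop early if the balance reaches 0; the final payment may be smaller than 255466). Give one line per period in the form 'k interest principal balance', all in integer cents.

1 1266 254200 589980
2 884 254582 335398
3 503 254963 80435
4 120 80435 0

1. interest=⌊844180·15/10000⌋=1266; principal=255466-1266=254200; balance=844180-254200=589980
2. interest=⌊589980·15/10000⌋=884; principal=255466-884=254582; balance=589980-254582=335398
3. interest=⌊335398·15/10000⌋=503; principal=255466-503=254963; balance=335398-254963=80435
4. interest=⌊80435·15/10000⌋=120; principal=min(255466-120,80435)=80435; balance=80435-80435=0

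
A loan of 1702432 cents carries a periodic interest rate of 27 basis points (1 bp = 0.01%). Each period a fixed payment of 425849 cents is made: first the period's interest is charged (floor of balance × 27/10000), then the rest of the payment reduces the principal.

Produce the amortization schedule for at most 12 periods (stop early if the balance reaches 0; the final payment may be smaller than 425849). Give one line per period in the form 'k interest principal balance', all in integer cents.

1 4596 421253 1281179
2 3459 422390 858789
3 2318 423531 435258
4 1175 424674 10584
5 28 10584 0

1. interest=⌊1702432·27/10000⌋=4596; principal=425849-4596=421253; balance=1702432-421253=1281179
2. interest=⌊1281179·27/10000⌋=3459; principal=425849-3459=422390; balance=1281179-422390=858789
3. interest=⌊858789·27/10000⌋=2318; principal=425849-2318=423531; balance=858789-423531=435258
4. interest=⌊435258·27/10000⌋=1175; principal=425849-1175=424674; balance=435258-424674=10584
5. interest=⌊10584·27/10000⌋=28; principal=min(425849-28,10584)=10584; balance=10584-10584=0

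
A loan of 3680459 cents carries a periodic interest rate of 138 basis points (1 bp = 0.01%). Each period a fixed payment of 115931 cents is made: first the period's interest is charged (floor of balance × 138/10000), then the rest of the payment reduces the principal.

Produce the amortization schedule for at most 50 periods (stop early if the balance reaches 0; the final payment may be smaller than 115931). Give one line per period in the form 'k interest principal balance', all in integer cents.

1 50790 65141 3615318
2 49891 66040 3549278
3 48980 66951 3482327
4 48056 67875 3414452
5 47119 68812 3345640
6 46169 69762 3275878
7 45207 70724 3205154
8 44231 71700 3133454
9 43241 72690 3060764
10 42238 73693 2987071
11 41221 74710 2912361
12 40190 75741 2836620
13 39145 76786 2759834
14 38085 77846 2681988
15 37011 78920 2603068
16 35922 80009 2523059
17 34818 81113 2441946
18 33698 82233 2359713
19 32564 83367 2276346
20 31413 84518 2191828
21 30247 85684 2106144
22 29064 86867 2019277
23 27866 88065 1931212
24 26650 89281 1841931
25 25418 90513 1751418
26 24169 91762 1659656
27 22903 93028 1566628
28 21619 94312 1472316
29 20317 95614 1376702
30 18998 96933 1279769
31 17660 98271 1181498
32 16304 99627 1081871
33 14929 101002 980869
34 13535 102396 878473
35 12122 103809 774664
36 10690 105241 669423
37 9238 106693 562730
38 7765 108166 454564
39 6272 109659 344905
40 4759 111172 233733
41 3225 112706 121027
42 1670 114261 6766
43 93 6766 0

1. interest=⌊3680459·138/10000⌋=50790; principal=115931-50790=65141; balance=3680459-65141=3615318
2. interest=⌊3615318·138/10000⌋=49891; principal=115931-49891=66040; balance=3615318-66040=3549278
3. interest=⌊3549278·138/10000⌋=48980; principal=115931-48980=66951; balance=3549278-66951=3482327
4. interest=⌊3482327·138/10000⌋=48056; principal=115931-48056=67875; balance=3482327-67875=3414452
5. interest=⌊3414452·138/10000⌋=47119; principal=115931-47119=68812; balance=3414452-68812=3345640
6. interest=⌊3345640·138/10000⌋=46169; principal=115931-46169=69762; balance=3345640-69762=3275878
7. interest=⌊3275878·138/10000⌋=45207; principal=115931-45207=70724; balance=3275878-70724=3205154
8. interest=⌊3205154·138/10000⌋=44231; principal=115931-44231=71700; balance=3205154-71700=3133454
9. interest=⌊3133454·138/10000⌋=43241; principal=115931-43241=72690; balance=3133454-72690=3060764
10. interest=⌊3060764·138/10000⌋=42238; principal=115931-42238=73693; balance=3060764-73693=2987071
11. interest=⌊2987071·138/10000⌋=41221; principal=115931-41221=74710; balance=2987071-74710=2912361
12. interest=⌊2912361·138/10000⌋=40190; principal=115931-40190=75741; balance=2912361-75741=2836620
13. interest=⌊2836620·138/10000⌋=39145; principal=115931-39145=76786; balance=2836620-76786=2759834
14. interest=⌊2759834·138/10000⌋=38085; principal=115931-38085=77846; balance=2759834-77846=2681988
15. interest=⌊2681988·138/10000⌋=37011; principal=115931-37011=78920; balance=2681988-78920=2603068
16. interest=⌊2603068·138/10000⌋=35922; principal=115931-35922=80009; balance=2603068-80009=2523059
17. interest=⌊2523059·138/10000⌋=34818; principal=115931-34818=81113; balance=2523059-81113=2441946
18. interest=⌊2441946·138/10000⌋=33698; principal=115931-33698=82233; balance=2441946-82233=2359713
19. interest=⌊2359713·138/10000⌋=32564; principal=115931-32564=83367; balance=2359713-83367=2276346
20. interest=⌊2276346·138/10000⌋=31413; principal=115931-31413=84518; balance=2276346-84518=2191828
21. interest=⌊2191828·138/10000⌋=30247; principal=115931-30247=85684; balance=2191828-85684=2106144
22. interest=⌊2106144·138/10000⌋=29064; principal=115931-29064=86867; balance=2106144-86867=2019277
23. interest=⌊2019277·138/10000⌋=27866; principal=115931-27866=88065; balance=2019277-88065=1931212
24. interest=⌊1931212·138/10000⌋=26650; principal=115931-26650=89281; balance=1931212-89281=1841931
25. interest=⌊1841931·138/10000⌋=25418; principal=115931-25418=90513; balance=1841931-90513=1751418
26. interest=⌊1751418·138/10000⌋=24169; principal=115931-24169=91762; balance=1751418-91762=1659656
27. interest=⌊1659656·138/10000⌋=22903; principal=115931-22903=93028; balance=1659656-93028=1566628
28. interest=⌊1566628·138/10000⌋=21619; principal=115931-21619=94312; balance=1566628-94312=1472316
29. interest=⌊1472316·138/10000⌋=20317; principal=115931-20317=95614; balance=1472316-95614=1376702
30. interest=⌊1376702·138/10000⌋=18998; principal=115931-18998=96933; balance=1376702-96933=1279769
31. interest=⌊1279769·138/10000⌋=17660; principal=115931-17660=98271; balance=1279769-98271=1181498
32. interest=⌊1181498·138/10000⌋=16304; principal=115931-16304=99627; balance=1181498-99627=1081871
33. interest=⌊1081871·138/10000⌋=14929; principal=115931-14929=101002; balance=1081871-101002=980869
34. interest=⌊980869·138/10000⌋=13535; principal=115931-13535=102396; balance=980869-102396=878473
35. interest=⌊878473·138/10000⌋=12122; principal=115931-12122=103809; balance=878473-103809=774664
36. interest=⌊774664·138/10000⌋=10690; principal=115931-10690=105241; balance=774664-105241=669423
37. interest=⌊669423·138/10000⌋=9238; principal=115931-9238=106693; balance=669423-106693=562730
38. interest=⌊562730·138/10000⌋=7765; principal=115931-7765=108166; balance=562730-108166=454564
39. interest=⌊454564·138/10000⌋=6272; principal=115931-6272=109659; balance=454564-109659=344905
40. interest=⌊344905·138/10000⌋=4759; principal=115931-4759=111172; balance=344905-111172=233733
41. interest=⌊233733·138/10000⌋=3225; principal=115931-3225=112706; balance=233733-112706=121027
42. interest=⌊121027·138/10000⌋=1670; principal=115931-1670=114261; balance=121027-114261=6766
43. interest=⌊6766·138/10000⌋=93; principal=min(115931-93,6766)=6766; balance=6766-6766=0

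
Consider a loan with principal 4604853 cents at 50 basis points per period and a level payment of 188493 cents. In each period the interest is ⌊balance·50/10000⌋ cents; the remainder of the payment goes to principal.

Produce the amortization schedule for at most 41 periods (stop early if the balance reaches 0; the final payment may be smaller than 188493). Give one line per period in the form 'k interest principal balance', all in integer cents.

1 23024 165469 4439384
2 22196 166297 4273087
3 21365 167128 4105959
4 20529 167964 3937995
5 19689 168804 3769191
6 18845 169648 3599543
7 17997 170496 3429047
8 17145 171348 3257699
9 16288 172205 3085494
10 15427 173066 2912428
11 14562 173931 2738497
12 13692 174801 2563696
13 12818 175675 2388021
14 11940 176553 2211468
15 11057 177436 2034032
16 10170 178323 1855709
17 9278 179215 1676494
18 8382 180111 1496383
19 7481 181012 1315371
20 6576 181917 1133454
21 5667 182826 950628
22 4753 183740 766888
23 3834 184659 582229
24 2911 185582 396647
25 1983 186510 210137
26 1050 187443 22694
27 113 22694 0

1. interest=⌊4604853·50/10000⌋=23024; principal=188493-23024=165469; balance=4604853-165469=4439384
2. interest=⌊4439384·50/10000⌋=22196; principal=188493-22196=166297; balance=4439384-166297=4273087
3. interest=⌊4273087·50/10000⌋=21365; principal=188493-21365=167128; balance=4273087-167128=4105959
4. interest=⌊4105959·50/10000⌋=20529; principal=188493-20529=167964; balance=4105959-167964=3937995
5. interest=⌊3937995·50/10000⌋=19689; principal=188493-19689=168804; balance=3937995-168804=3769191
6. interest=⌊3769191·50/10000⌋=18845; principal=188493-18845=169648; balance=3769191-169648=3599543
7. interest=⌊3599543·50/10000⌋=17997; principal=188493-17997=170496; balance=3599543-170496=3429047
8. interest=⌊3429047·50/10000⌋=17145; principal=188493-17145=171348; balance=3429047-171348=3257699
9. interest=⌊3257699·50/10000⌋=16288; principal=188493-16288=172205; balance=3257699-172205=3085494
10. interest=⌊3085494·50/10000⌋=15427; principal=188493-15427=173066; balance=3085494-173066=2912428
11. interest=⌊2912428·50/10000⌋=14562; principal=188493-14562=173931; balance=2912428-173931=2738497
12. interest=⌊2738497·50/10000⌋=13692; principal=188493-13692=174801; balance=2738497-174801=2563696
13. interest=⌊2563696·50/10000⌋=12818; principal=188493-12818=175675; balance=2563696-175675=2388021
14. interest=⌊2388021·50/10000⌋=11940; principal=188493-11940=176553; balance=2388021-176553=2211468
15. interest=⌊2211468·50/10000⌋=11057; principal=188493-11057=177436; balance=2211468-177436=2034032
16. interest=⌊2034032·50/10000⌋=10170; principal=188493-10170=178323; balance=2034032-178323=1855709
17. interest=⌊1855709·50/10000⌋=9278; principal=188493-9278=179215; balance=1855709-179215=1676494
18. interest=⌊1676494·50/10000⌋=8382; principal=188493-8382=180111; balance=1676494-180111=1496383
19. interest=⌊1496383·50/10000⌋=7481; principal=188493-7481=181012; balance=1496383-181012=1315371
20. interest=⌊1315371·50/10000⌋=6576; principal=188493-6576=181917; balance=1315371-181917=1133454
21. interest=⌊1133454·50/10000⌋=5667; principal=188493-5667=182826; balance=1133454-182826=950628
22. interest=⌊950628·50/10000⌋=4753; principal=188493-4753=183740; balance=950628-183740=766888
23. interest=⌊766888·50/10000⌋=3834; principal=188493-3834=184659; balance=766888-184659=582229
24. interest=⌊582229·50/10000⌋=2911; principal=188493-2911=185582; balance=582229-185582=396647
25. interest=⌊396647·50/10000⌋=1983; principal=188493-1983=186510; balance=396647-186510=210137
26. interest=⌊210137·50/10000⌋=1050; principal=188493-1050=187443; balance=210137-187443=22694
27. interest=⌊22694·50/10000⌋=113; principal=min(188493-113,22694)=22694; balance=22694-22694=0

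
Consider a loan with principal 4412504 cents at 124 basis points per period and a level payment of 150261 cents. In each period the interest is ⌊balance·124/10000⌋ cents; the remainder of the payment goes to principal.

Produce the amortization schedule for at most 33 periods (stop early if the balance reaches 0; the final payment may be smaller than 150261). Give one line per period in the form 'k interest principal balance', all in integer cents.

1 54715 95546 4316958
2 53530 96731 4220227
3 52330 97931 4122296
4 51116 99145 4023151
5 49887 100374 3922777
6 48642 101619 3821158
7 47382 102879 3718279
8 46106 104155 3614124
9 44815 105446 3508678
10 43507 106754 3401924
11 42183 108078 3293846
12 40843 109418 3184428
13 39486 110775 3073653
14 38113 112148 2961505
15 36722 113539 2847966
16 35314 114947 2733019
17 33889 116372 2616647
18 32446 117815 2498832
19 30985 119276 2379556
20 29506 120755 2258801
21 28009 122252 2136549
22 26493 123768 2012781
23 24958 125303 1887478
24 23404 126857 1760621
25 21831 128430 1632191
26 20239 130022 1502169
27 18626 131635 1370534
28 16994 133267 1237267
29 15342 134919 1102348
30 13669 136592 965756
31 11975 138286 827470
32 10260 140001 687469
33 8524 141737 545732

1. interest=⌊4412504·124/10000⌋=54715; principal=150261-54715=95546; balance=4412504-95546=4316958
2. interest=⌊4316958·124/10000⌋=53530; principal=150261-53530=96731; balance=4316958-96731=4220227
3. interest=⌊4220227·124/10000⌋=52330; principal=150261-52330=97931; balance=4220227-97931=4122296
4. interest=⌊4122296·124/10000⌋=51116; principal=150261-51116=99145; balance=4122296-99145=4023151
5. interest=⌊4023151·124/10000⌋=49887; principal=150261-49887=100374; balance=4023151-100374=3922777
6. interest=⌊3922777·124/10000⌋=48642; principal=150261-48642=101619; balance=3922777-101619=3821158
7. interest=⌊3821158·124/10000⌋=47382; principal=150261-47382=102879; balance=3821158-102879=3718279
8. interest=⌊3718279·124/10000⌋=46106; principal=150261-46106=104155; balance=3718279-104155=3614124
9. interest=⌊3614124·124/10000⌋=44815; principal=150261-44815=105446; balance=3614124-105446=3508678
10. interest=⌊3508678·124/10000⌋=43507; principal=150261-43507=106754; balance=3508678-106754=3401924
11. interest=⌊3401924·124/10000⌋=42183; principal=150261-42183=108078; balance=3401924-108078=3293846
12. interest=⌊3293846·124/10000⌋=40843; principal=150261-40843=109418; balance=3293846-109418=3184428
13. interest=⌊3184428·124/10000⌋=39486; principal=150261-39486=110775; balance=3184428-110775=3073653
14. interest=⌊3073653·124/10000⌋=38113; principal=150261-38113=112148; balance=3073653-112148=2961505
15. interest=⌊2961505·124/10000⌋=36722; principal=150261-36722=113539; balance=2961505-113539=2847966
16. interest=⌊2847966·124/10000⌋=35314; principal=150261-35314=114947; balance=2847966-114947=2733019
17. interest=⌊2733019·124/10000⌋=33889; principal=150261-33889=116372; balance=2733019-116372=2616647
18. interest=⌊2616647·124/10000⌋=32446; principal=150261-32446=117815; balance=2616647-117815=2498832
19. interest=⌊2498832·124/10000⌋=30985; principal=150261-30985=119276; balance=2498832-119276=2379556
20. interest=⌊2379556·124/10000⌋=29506; principal=150261-29506=120755; balance=2379556-120755=2258801
21. interest=⌊2258801·124/10000⌋=28009; principal=150261-28009=122252; balance=2258801-122252=2136549
22. interest=⌊2136549·124/10000⌋=26493; principal=150261-26493=123768; balance=2136549-123768=2012781
23. interest=⌊2012781·124/10000⌋=24958; principal=150261-24958=125303; balance=2012781-125303=1887478
24. interest=⌊1887478·124/10000⌋=23404; principal=150261-23404=126857; balance=1887478-126857=1760621
25. interest=⌊1760621·124/10000⌋=21831; principal=150261-21831=128430; balance=1760621-128430=1632191
26. interest=⌊1632191·124/10000⌋=20239; principal=150261-20239=130022; balance=1632191-130022=1502169
27. interest=⌊1502169·124/10000⌋=18626; principal=150261-18626=131635; balance=1502169-131635=1370534
28. interest=⌊1370534·124/10000⌋=16994; principal=150261-16994=133267; balance=1370534-133267=1237267
29. interest=⌊1237267·124/10000⌋=15342; principal=150261-15342=134919; balance=1237267-134919=1102348
30. interest=⌊1102348·124/10000⌋=13669; principal=150261-13669=136592; balance=1102348-136592=965756
31. interest=⌊965756·124/10000⌋=11975; principal=150261-11975=138286; balance=965756-138286=827470
32. interest=⌊827470·124/10000⌋=10260; principal=150261-10260=140001; balance=827470-140001=687469
33. interest=⌊687469·124/10000⌋=8524; principal=150261-8524=141737; balance=687469-141737=545732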